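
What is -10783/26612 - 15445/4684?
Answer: -57691239/15581326 ≈ -3.7026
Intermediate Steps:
-10783/26612 - 15445/4684 = -57691239/15581326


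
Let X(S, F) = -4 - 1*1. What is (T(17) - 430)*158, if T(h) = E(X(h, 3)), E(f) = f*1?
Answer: -68730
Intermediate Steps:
X(S, F) = -5 (X(S, F) = -4 - 1 = -5)
E(f) = f
T(h) = -5
(T(17) - 430)*158 = (-5 - 430)*158 = -435*158 = -68730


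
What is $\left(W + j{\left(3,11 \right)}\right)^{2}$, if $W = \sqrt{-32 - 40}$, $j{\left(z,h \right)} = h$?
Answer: $49 + 132 i \sqrt{2} \approx 49.0 + 186.68 i$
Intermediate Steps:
$W = 6 i \sqrt{2}$ ($W = \sqrt{-72} = 6 i \sqrt{2} \approx 8.4853 i$)
$\left(W + j{\left(3,11 \right)}\right)^{2} = \left(6 i \sqrt{2} + 11\right)^{2} = \left(11 + 6 i \sqrt{2}\right)^{2}$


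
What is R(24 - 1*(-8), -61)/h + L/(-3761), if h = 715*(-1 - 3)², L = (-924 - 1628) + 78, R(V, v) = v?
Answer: 28073139/43025840 ≈ 0.65247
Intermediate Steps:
L = -2474 (L = -2552 + 78 = -2474)
h = 11440 (h = 715*(-4)² = 715*16 = 11440)
R(24 - 1*(-8), -61)/h + L/(-3761) = -61/11440 - 2474/(-3761) = -61*1/11440 - 2474*(-1/3761) = -61/11440 + 2474/3761 = 28073139/43025840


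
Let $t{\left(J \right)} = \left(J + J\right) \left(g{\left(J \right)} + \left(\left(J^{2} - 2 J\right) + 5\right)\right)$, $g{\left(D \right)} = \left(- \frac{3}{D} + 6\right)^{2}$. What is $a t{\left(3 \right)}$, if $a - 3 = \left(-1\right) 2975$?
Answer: $-588456$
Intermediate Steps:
$g{\left(D \right)} = \left(6 - \frac{3}{D}\right)^{2}$
$a = -2972$ ($a = 3 - 2975 = -2972$)
$t{\left(J \right)} = 2 J \left(5 + J^{2} - 2 J + \frac{9 \left(-1 + 2 J\right)^{2}}{J^{2}}\right)$ ($t{\left(J \right)} = \left(J + J\right) \left(\frac{9 \left(-1 + 2 J\right)^{2}}{J^{2}} + \left(\left(J^{2} - 2 J\right) + 5\right)\right) = 2 J \left(\frac{9 \left(-1 + 2 J\right)^{2}}{J^{2}} + \left(5 + J^{2} - 2 J\right)\right) = 2 J \left(5 + J^{2} - 2 J + \frac{9 \left(-1 + 2 J\right)^{2}}{J^{2}}\right)$)
$a t{\left(3 \right)} = - 2972 \left(-72 - 4 \cdot 3^{2} + 2 \cdot 3^{3} + \frac{18}{3} + 82 \cdot 3\right) = - 2972 \left(-72 - 36 + 2 \cdot 27 + 18 \cdot \frac{1}{3} + 246\right) = - 2972 \left(-72 - 36 + 54 + 6 + 246\right) = \left(-2972\right) 198 = -588456$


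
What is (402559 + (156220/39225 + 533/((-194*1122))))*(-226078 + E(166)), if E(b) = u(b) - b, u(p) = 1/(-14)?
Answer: -9425722133020362829/103491240 ≈ -9.1077e+10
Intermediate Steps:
u(p) = -1/14
E(b) = -1/14 - b
(402559 + (156220/39225 + 533/((-194*1122))))*(-226078 + E(166)) = (402559 + (156220/39225 + 533/((-194*1122))))*(-226078 + (-1/14 - 1*166)) = (402559 + (156220*(1/39225) + 533/(-217668)))*(-226078 + (-1/14 - 166)) = (402559 + (31244/7845 + 533*(-1/217668)))*(-226078 - 2325/14) = (402559 + (31244/7845 - 533/217668))*(-3167417/14) = (402559 + 2265545869/569201820)*(-3167417/14) = (229139581003249/569201820)*(-3167417/14) = -9425722133020362829/103491240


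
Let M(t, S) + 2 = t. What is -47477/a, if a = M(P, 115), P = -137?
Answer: 47477/139 ≈ 341.56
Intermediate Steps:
M(t, S) = -2 + t
a = -139 (a = -2 - 137 = -139)
-47477/a = -47477/(-139) = -47477*(-1/139) = 47477/139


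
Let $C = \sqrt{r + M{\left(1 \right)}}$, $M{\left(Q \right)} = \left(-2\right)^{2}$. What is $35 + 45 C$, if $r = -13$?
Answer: $35 + 135 i \approx 35.0 + 135.0 i$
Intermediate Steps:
$M{\left(Q \right)} = 4$
$C = 3 i$ ($C = \sqrt{-13 + 4} = \sqrt{-9} = 3 i \approx 3.0 i$)
$35 + 45 C = 35 + 45 \cdot 3 i = 35 + 135 i$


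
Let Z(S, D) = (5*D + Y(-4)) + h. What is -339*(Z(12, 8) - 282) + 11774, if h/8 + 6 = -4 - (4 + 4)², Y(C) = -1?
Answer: 294839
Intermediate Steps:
h = -592 (h = -48 + 8*(-4 - (4 + 4)²) = -48 + 8*(-4 - 1*8²) = -48 + 8*(-4 - 1*64) = -48 + 8*(-4 - 64) = -48 + 8*(-68) = -48 - 544 = -592)
Z(S, D) = -593 + 5*D (Z(S, D) = (5*D - 1) - 592 = (-1 + 5*D) - 592 = -593 + 5*D)
-339*(Z(12, 8) - 282) + 11774 = -339*((-593 + 5*8) - 282) + 11774 = -339*((-593 + 40) - 282) + 11774 = -339*(-553 - 282) + 11774 = -339*(-835) + 11774 = 283065 + 11774 = 294839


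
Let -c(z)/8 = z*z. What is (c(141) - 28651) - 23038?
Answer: -210737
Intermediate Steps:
c(z) = -8*z² (c(z) = -8*z*z = -8*z²)
(c(141) - 28651) - 23038 = (-8*141² - 28651) - 23038 = (-8*19881 - 28651) - 23038 = (-159048 - 28651) - 23038 = -187699 - 23038 = -210737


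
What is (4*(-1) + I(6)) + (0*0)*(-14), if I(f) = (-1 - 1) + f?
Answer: 0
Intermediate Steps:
I(f) = -2 + f
(4*(-1) + I(6)) + (0*0)*(-14) = (4*(-1) + (-2 + 6)) + (0*0)*(-14) = (-4 + 4) + 0*(-14) = 0 + 0 = 0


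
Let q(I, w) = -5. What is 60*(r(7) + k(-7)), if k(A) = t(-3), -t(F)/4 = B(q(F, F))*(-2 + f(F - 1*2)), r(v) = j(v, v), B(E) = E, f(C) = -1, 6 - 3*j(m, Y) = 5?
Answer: -3580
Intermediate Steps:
j(m, Y) = ⅓ (j(m, Y) = 2 - ⅓*5 = 2 - 5/3 = ⅓)
r(v) = ⅓
t(F) = -60 (t(F) = -(-20)*(-2 - 1) = -(-20)*(-3) = -4*15 = -60)
k(A) = -60
60*(r(7) + k(-7)) = 60*(⅓ - 60) = 60*(-179/3) = -3580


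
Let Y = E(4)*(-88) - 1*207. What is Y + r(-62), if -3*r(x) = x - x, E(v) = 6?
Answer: -735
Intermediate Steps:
r(x) = 0 (r(x) = -(x - x)/3 = -1/3*0 = 0)
Y = -735 (Y = 6*(-88) - 1*207 = -528 - 207 = -735)
Y + r(-62) = -735 + 0 = -735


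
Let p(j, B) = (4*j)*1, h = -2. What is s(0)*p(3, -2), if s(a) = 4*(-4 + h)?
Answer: -288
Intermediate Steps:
p(j, B) = 4*j
s(a) = -24 (s(a) = 4*(-4 - 2) = 4*(-6) = -24)
s(0)*p(3, -2) = -96*3 = -24*12 = -288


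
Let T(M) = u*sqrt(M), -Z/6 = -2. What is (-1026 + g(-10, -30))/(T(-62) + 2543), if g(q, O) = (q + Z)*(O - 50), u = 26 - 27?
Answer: -3015998/6466911 - 1186*I*sqrt(62)/6466911 ≈ -0.46637 - 0.0014441*I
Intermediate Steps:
Z = 12 (Z = -6*(-2) = 12)
u = -1
T(M) = -sqrt(M)
g(q, O) = (-50 + O)*(12 + q) (g(q, O) = (q + 12)*(O - 50) = (12 + q)*(-50 + O) = (-50 + O)*(12 + q))
(-1026 + g(-10, -30))/(T(-62) + 2543) = (-1026 + (-600 - 50*(-10) + 12*(-30) - 30*(-10)))/(-sqrt(-62) + 2543) = (-1026 + (-600 + 500 - 360 + 300))/(-I*sqrt(62) + 2543) = (-1026 - 160)/(-I*sqrt(62) + 2543) = -1186/(2543 - I*sqrt(62))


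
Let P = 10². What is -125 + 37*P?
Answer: 3575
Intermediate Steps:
P = 100
-125 + 37*P = -125 + 37*100 = -125 + 3700 = 3575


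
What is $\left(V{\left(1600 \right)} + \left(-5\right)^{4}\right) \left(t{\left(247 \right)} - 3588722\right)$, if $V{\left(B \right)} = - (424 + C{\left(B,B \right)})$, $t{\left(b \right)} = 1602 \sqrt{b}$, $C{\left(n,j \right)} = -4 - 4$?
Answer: $-750042898 + 334818 \sqrt{247} \approx -7.4478 \cdot 10^{8}$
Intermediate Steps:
$C{\left(n,j \right)} = -8$
$V{\left(B \right)} = -416$ ($V{\left(B \right)} = - (424 - 8) = \left(-1\right) 416 = -416$)
$\left(V{\left(1600 \right)} + \left(-5\right)^{4}\right) \left(t{\left(247 \right)} - 3588722\right) = \left(-416 + \left(-5\right)^{4}\right) \left(1602 \sqrt{247} - 3588722\right) = \left(-416 + 625\right) \left(-3588722 + 1602 \sqrt{247}\right) = 209 \left(-3588722 + 1602 \sqrt{247}\right) = -750042898 + 334818 \sqrt{247}$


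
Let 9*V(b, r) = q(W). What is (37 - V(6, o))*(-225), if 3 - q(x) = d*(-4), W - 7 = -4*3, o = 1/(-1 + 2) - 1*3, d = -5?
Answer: -8750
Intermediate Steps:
o = -2 (o = 1/1 - 3 = 1 - 3 = -2)
W = -5 (W = 7 - 4*3 = 7 - 12 = -5)
q(x) = -17 (q(x) = 3 - (-5)*(-4) = 3 - 1*20 = 3 - 20 = -17)
V(b, r) = -17/9 (V(b, r) = (⅑)*(-17) = -17/9)
(37 - V(6, o))*(-225) = (37 - 1*(-17/9))*(-225) = (37 + 17/9)*(-225) = (350/9)*(-225) = -8750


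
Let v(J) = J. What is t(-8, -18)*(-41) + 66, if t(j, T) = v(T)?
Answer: 804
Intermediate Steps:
t(j, T) = T
t(-8, -18)*(-41) + 66 = -18*(-41) + 66 = 738 + 66 = 804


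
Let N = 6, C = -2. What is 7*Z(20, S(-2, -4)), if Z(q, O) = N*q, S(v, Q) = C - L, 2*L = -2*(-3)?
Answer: 840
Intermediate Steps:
L = 3 (L = (-2*(-3))/2 = (½)*6 = 3)
S(v, Q) = -5 (S(v, Q) = -2 - 1*3 = -2 - 3 = -5)
Z(q, O) = 6*q
7*Z(20, S(-2, -4)) = 7*(6*20) = 7*120 = 840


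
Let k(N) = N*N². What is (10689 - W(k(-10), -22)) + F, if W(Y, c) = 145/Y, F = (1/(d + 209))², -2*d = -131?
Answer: 644343799229/60280200 ≈ 10689.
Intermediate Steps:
d = 131/2 (d = -½*(-131) = 131/2 ≈ 65.500)
k(N) = N³
F = 4/301401 (F = (1/(131/2 + 209))² = (1/(549/2))² = (2/549)² = 4/301401 ≈ 1.3271e-5)
(10689 - W(k(-10), -22)) + F = (10689 - 145/((-10)³)) + 4/301401 = (10689 - 145/(-1000)) + 4/301401 = (10689 - 145*(-1)/1000) + 4/301401 = (10689 - 1*(-29/200)) + 4/301401 = (10689 + 29/200) + 4/301401 = 2137829/200 + 4/301401 = 644343799229/60280200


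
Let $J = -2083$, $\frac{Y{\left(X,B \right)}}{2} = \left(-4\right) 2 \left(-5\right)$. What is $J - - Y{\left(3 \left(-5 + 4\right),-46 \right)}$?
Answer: $-2003$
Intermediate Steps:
$Y{\left(X,B \right)} = 80$ ($Y{\left(X,B \right)} = 2 \left(-4\right) 2 \left(-5\right) = 2 \left(\left(-8\right) \left(-5\right)\right) = 2 \cdot 40 = 80$)
$J - - Y{\left(3 \left(-5 + 4\right),-46 \right)} = -2083 - \left(-1\right) 80 = -2083 - -80 = -2083 + 80 = -2003$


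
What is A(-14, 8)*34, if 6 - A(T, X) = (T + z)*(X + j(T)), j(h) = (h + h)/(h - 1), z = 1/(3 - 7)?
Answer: 24922/5 ≈ 4984.4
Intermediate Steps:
z = -¼ (z = 1/(-4) = -¼ ≈ -0.25000)
j(h) = 2*h/(-1 + h) (j(h) = (2*h)/(-1 + h) = 2*h/(-1 + h))
A(T, X) = 6 - (-¼ + T)*(X + 2*T/(-1 + T)) (A(T, X) = 6 - (T - ¼)*(X + 2*T/(-1 + T)) = 6 - (-¼ + T)*(X + 2*T/(-1 + T)))
A(-14, 8)*34 = ((-24 - 1*8 - 8*(-14)² + 26*(-14) - 4*8*(-14)² + 5*(-14)*8)/(4*(-1 - 14)))*34 = ((¼)*(-24 - 8 - 8*196 - 364 - 4*8*196 - 560)/(-15))*34 = ((¼)*(-1/15)*(-24 - 8 - 1568 - 364 - 6272 - 560))*34 = ((¼)*(-1/15)*(-8796))*34 = (733/5)*34 = 24922/5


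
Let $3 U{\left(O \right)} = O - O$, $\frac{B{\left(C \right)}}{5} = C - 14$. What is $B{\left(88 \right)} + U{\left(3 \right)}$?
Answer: $370$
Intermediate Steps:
$B{\left(C \right)} = -70 + 5 C$ ($B{\left(C \right)} = 5 \left(C - 14\right) = 5 \left(-14 + C\right) = -70 + 5 C$)
$U{\left(O \right)} = 0$ ($U{\left(O \right)} = \frac{O - O}{3} = \frac{1}{3} \cdot 0 = 0$)
$B{\left(88 \right)} + U{\left(3 \right)} = \left(-70 + 5 \cdot 88\right) + 0 = \left(-70 + 440\right) + 0 = 370 + 0 = 370$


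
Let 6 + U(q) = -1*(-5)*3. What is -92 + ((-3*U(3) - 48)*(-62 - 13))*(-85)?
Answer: -478217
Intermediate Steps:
U(q) = 9 (U(q) = -6 - 1*(-5)*3 = -6 + 5*3 = -6 + 15 = 9)
-92 + ((-3*U(3) - 48)*(-62 - 13))*(-85) = -92 + ((-3*9 - 48)*(-62 - 13))*(-85) = -92 + ((-27 - 48)*(-75))*(-85) = -92 - 75*(-75)*(-85) = -92 + 5625*(-85) = -92 - 478125 = -478217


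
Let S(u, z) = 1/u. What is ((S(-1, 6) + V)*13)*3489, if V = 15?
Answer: 634998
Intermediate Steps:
((S(-1, 6) + V)*13)*3489 = ((1/(-1) + 15)*13)*3489 = ((-1 + 15)*13)*3489 = (14*13)*3489 = 182*3489 = 634998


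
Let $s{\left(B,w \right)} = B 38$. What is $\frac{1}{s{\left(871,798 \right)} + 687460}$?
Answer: $\frac{1}{720558} \approx 1.3878 \cdot 10^{-6}$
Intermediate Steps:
$s{\left(B,w \right)} = 38 B$
$\frac{1}{s{\left(871,798 \right)} + 687460} = \frac{1}{38 \cdot 871 + 687460} = \frac{1}{33098 + 687460} = \frac{1}{720558}$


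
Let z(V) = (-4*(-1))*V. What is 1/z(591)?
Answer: 1/2364 ≈ 0.00042301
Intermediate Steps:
z(V) = 4*V
1/z(591) = 1/(4*591) = 1/2364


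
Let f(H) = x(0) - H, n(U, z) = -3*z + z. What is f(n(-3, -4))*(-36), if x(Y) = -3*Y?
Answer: 288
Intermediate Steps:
n(U, z) = -2*z
f(H) = -H (f(H) = -3*0 - H = 0 - H = -H)
f(n(-3, -4))*(-36) = -(-2)*(-4)*(-36) = -1*8*(-36) = -8*(-36) = 288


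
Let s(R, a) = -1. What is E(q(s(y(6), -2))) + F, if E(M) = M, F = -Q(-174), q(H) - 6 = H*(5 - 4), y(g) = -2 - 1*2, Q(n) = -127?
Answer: 132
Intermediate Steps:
y(g) = -4 (y(g) = -2 - 2 = -4)
q(H) = 6 + H (q(H) = 6 + H*(5 - 4) = 6 + H*1 = 6 + H)
F = 127 (F = -1*(-127) = 127)
E(q(s(y(6), -2))) + F = (6 - 1) + 127 = 5 + 127 = 132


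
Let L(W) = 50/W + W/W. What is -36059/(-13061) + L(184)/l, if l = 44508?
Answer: 49217871187/17827115632 ≈ 2.7608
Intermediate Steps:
L(W) = 1 + 50/W (L(W) = 50/W + 1 = 1 + 50/W)
-36059/(-13061) + L(184)/l = -36059/(-13061) + ((50 + 184)/184)/44508 = -36059*(-1/13061) + ((1/184)*234)*(1/44508) = 36059/13061 + (117/92)*(1/44508) = 36059/13061 + 39/1364912 = 49217871187/17827115632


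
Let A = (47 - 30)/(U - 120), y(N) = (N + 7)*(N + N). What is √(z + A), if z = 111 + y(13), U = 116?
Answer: √2507/2 ≈ 25.035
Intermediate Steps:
y(N) = 2*N*(7 + N) (y(N) = (7 + N)*(2*N) = 2*N*(7 + N))
A = -17/4 (A = (47 - 30)/(116 - 120) = 17/(-4) = 17*(-¼) = -17/4 ≈ -4.2500)
z = 631 (z = 111 + 2*13*(7 + 13) = 111 + 2*13*20 = 111 + 520 = 631)
√(z + A) = √(631 - 17/4) = √(2507/4) = √2507/2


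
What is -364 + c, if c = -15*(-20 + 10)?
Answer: -214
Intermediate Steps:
c = 150 (c = -15*(-10) = 150)
-364 + c = -364 + 150 = -214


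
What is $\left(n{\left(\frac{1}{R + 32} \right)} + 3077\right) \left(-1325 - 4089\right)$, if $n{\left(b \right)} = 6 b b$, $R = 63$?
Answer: $- \frac{150346406434}{9025} \approx -1.6659 \cdot 10^{7}$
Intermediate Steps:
$n{\left(b \right)} = 6 b^{2}$
$\left(n{\left(\frac{1}{R + 32} \right)} + 3077\right) \left(-1325 - 4089\right) = \left(6 \left(\frac{1}{63 + 32}\right)^{2} + 3077\right) \left(-1325 - 4089\right) = \left(6 \left(\frac{1}{95}\right)^{2} + 3077\right) \left(-5414\right) = \left(\frac{6}{9025} + 3077\right) \left(-5414\right) = \frac{27769931}{9025} \left(-5414\right) = - \frac{150346406434}{9025}$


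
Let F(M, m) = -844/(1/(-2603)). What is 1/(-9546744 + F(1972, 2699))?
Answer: -1/7349812 ≈ -1.3606e-7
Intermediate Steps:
F(M, m) = 2196932 (F(M, m) = -844/(-1/2603) = -844*(-2603) = 2196932)
1/(-9546744 + F(1972, 2699)) = 1/(-9546744 + 2196932) = 1/(-7349812) = -1/7349812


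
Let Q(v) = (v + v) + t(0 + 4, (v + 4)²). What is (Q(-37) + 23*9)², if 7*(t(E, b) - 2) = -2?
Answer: 889249/49 ≈ 18148.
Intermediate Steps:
t(E, b) = 12/7 (t(E, b) = 2 + (⅐)*(-2) = 2 - 2/7 = 12/7)
Q(v) = 12/7 + 2*v (Q(v) = (v + v) + 12/7 = 2*v + 12/7 = 12/7 + 2*v)
(Q(-37) + 23*9)² = ((12/7 + 2*(-37)) + 23*9)² = ((12/7 - 74) + 207)² = (-506/7 + 207)² = (943/7)² = 889249/49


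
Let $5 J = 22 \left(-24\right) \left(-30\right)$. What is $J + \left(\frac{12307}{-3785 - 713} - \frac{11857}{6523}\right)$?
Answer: $\frac{92816946925}{29340454} \approx 3163.4$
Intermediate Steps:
$J = 3168$ ($J = \frac{22 \left(-24\right) \left(-30\right)}{5} = \frac{\left(-528\right) \left(-30\right)}{5} = \frac{1}{5} \cdot 15840 = 3168$)
$J + \left(\frac{12307}{-3785 - 713} - \frac{11857}{6523}\right) = 3168 + \left(\frac{12307}{-3785 - 713} - \frac{11857}{6523}\right) = 3168 + \left(\frac{12307}{-4498} - \frac{11857}{6523}\right) = 3168 + \left(12307 \left(- \frac{1}{4498}\right) - \frac{11857}{6523}\right) = 3168 - \frac{133611347}{29340454} = \frac{92816946925}{29340454}$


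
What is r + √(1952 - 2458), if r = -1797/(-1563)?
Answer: 599/521 + I*√506 ≈ 1.1497 + 22.494*I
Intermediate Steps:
r = 599/521 (r = -1797*(-1/1563) = 599/521 ≈ 1.1497)
r + √(1952 - 2458) = 599/521 + √(1952 - 2458) = 599/521 + √(-506) = 599/521 + I*√506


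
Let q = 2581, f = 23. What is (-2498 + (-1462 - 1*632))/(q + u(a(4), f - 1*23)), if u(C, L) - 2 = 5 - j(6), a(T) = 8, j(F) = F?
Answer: -2296/1291 ≈ -1.7785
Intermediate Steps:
u(C, L) = 1 (u(C, L) = 2 + (5 - 1*6) = 2 + (5 - 6) = 2 - 1 = 1)
(-2498 + (-1462 - 1*632))/(q + u(a(4), f - 1*23)) = (-2498 + (-1462 - 1*632))/(2581 + 1) = (-2498 + (-1462 - 632))/2582 = (-2498 - 2094)*(1/2582) = -4592*1/2582 = -2296/1291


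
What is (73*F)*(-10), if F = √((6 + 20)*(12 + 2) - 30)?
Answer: -730*√334 ≈ -13341.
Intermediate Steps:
F = √334 (F = √(26*14 - 30) = √(364 - 30) = √334 ≈ 18.276)
(73*F)*(-10) = (73*√334)*(-10) = -730*√334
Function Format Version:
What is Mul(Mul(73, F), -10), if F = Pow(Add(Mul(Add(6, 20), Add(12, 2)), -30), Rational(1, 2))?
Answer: Mul(-730, Pow(334, Rational(1, 2))) ≈ -13341.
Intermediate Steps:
F = Pow(334, Rational(1, 2)) (F = Pow(Add(Mul(26, 14), -30), Rational(1, 2)) = Pow(Add(364, -30), Rational(1, 2)) = Pow(334, Rational(1, 2)) ≈ 18.276)
Mul(Mul(73, F), -10) = Mul(Mul(73, Pow(334, Rational(1, 2))), -10) = Mul(-730, Pow(334, Rational(1, 2)))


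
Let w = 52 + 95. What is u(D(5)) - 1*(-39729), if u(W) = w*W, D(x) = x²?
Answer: 43404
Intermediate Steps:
w = 147
u(W) = 147*W
u(D(5)) - 1*(-39729) = 147*5² - 1*(-39729) = 147*25 + 39729 = 3675 + 39729 = 43404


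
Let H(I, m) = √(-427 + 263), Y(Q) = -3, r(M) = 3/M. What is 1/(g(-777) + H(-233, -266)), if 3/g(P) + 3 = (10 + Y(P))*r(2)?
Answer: 5/2052 - 25*I*√41/2052 ≈ 0.0024366 - 0.078011*I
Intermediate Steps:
H(I, m) = 2*I*√41 (H(I, m) = √(-164) = 2*I*√41)
g(P) = ⅖ (g(P) = 3/(-3 + (10 - 3)*(3/2)) = 3/(-3 + 7*(3*(½))) = 3/(-3 + 7*(3/2)) = 3/(-3 + 21/2) = 3/(15/2) = 3*(2/15) = ⅖)
1/(g(-777) + H(-233, -266)) = 1/(⅖ + 2*I*√41)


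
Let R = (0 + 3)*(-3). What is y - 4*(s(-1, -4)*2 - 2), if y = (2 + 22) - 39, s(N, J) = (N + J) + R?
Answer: 105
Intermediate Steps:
R = -9 (R = 3*(-3) = -9)
s(N, J) = -9 + J + N (s(N, J) = (N + J) - 9 = (J + N) - 9 = -9 + J + N)
y = -15 (y = 24 - 39 = -15)
y - 4*(s(-1, -4)*2 - 2) = -15 - 4*((-9 - 4 - 1)*2 - 2) = -15 - 4*(-14*2 - 2) = -15 - 4*(-28 - 2) = -15 - 4*(-30) = -15 + 120 = 105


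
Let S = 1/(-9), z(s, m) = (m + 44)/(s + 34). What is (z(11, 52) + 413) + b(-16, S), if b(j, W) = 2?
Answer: 6257/15 ≈ 417.13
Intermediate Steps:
z(s, m) = (44 + m)/(34 + s)
S = -1/9 ≈ -0.11111
(z(11, 52) + 413) + b(-16, S) = ((44 + 52)/(34 + 11) + 413) + 2 = (96/45 + 413) + 2 = ((1/45)*96 + 413) + 2 = (32/15 + 413) + 2 = 6227/15 + 2 = 6257/15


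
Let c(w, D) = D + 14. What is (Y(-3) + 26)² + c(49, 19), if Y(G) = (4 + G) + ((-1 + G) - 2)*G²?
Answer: 762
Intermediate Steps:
c(w, D) = 14 + D
Y(G) = 4 + G + G²*(-3 + G) (Y(G) = (4 + G) + (-3 + G)*G² = (4 + G) + G²*(-3 + G) = 4 + G + G²*(-3 + G))
(Y(-3) + 26)² + c(49, 19) = ((4 - 3 + (-3)³ - 3*(-3)²) + 26)² + (14 + 19) = ((4 - 3 - 27 - 3*9) + 26)² + 33 = ((4 - 3 - 27 - 27) + 26)² + 33 = (-53 + 26)² + 33 = (-27)² + 33 = 729 + 33 = 762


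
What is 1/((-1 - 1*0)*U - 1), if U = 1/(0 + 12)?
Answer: -12/13 ≈ -0.92308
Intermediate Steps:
U = 1/12 ≈ 0.083333
1/((-1 - 1*0)*U - 1) = 1/((-1 - 1*0)*(1/12) - 1) = 1/((-1 + 0)*(1/12) - 1) = 1/(-1*1/12 - 1) = 1/(-1/12 - 1) = 1/(-13/12) = -12/13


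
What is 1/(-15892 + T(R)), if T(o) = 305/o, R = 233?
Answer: -233/3702531 ≈ -6.2930e-5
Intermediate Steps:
1/(-15892 + T(R)) = 1/(-15892 + 305/233) = 1/(-3702531/233) = -233/3702531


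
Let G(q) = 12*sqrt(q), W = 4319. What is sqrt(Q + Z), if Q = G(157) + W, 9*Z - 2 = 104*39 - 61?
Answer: 2*sqrt(10717 + 27*sqrt(157))/3 ≈ 70.096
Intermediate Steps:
Z = 3997/9 (Z = 2/9 + (104*39 - 61)/9 = 2/9 + (4056 - 61)/9 = 2/9 + (1/9)*3995 = 2/9 + 3995/9 = 3997/9 ≈ 444.11)
Q = 4319 + 12*sqrt(157) (Q = 12*sqrt(157) + 4319 = 4319 + 12*sqrt(157) ≈ 4469.4)
sqrt(Q + Z) = sqrt((4319 + 12*sqrt(157)) + 3997/9) = sqrt(42868/9 + 12*sqrt(157))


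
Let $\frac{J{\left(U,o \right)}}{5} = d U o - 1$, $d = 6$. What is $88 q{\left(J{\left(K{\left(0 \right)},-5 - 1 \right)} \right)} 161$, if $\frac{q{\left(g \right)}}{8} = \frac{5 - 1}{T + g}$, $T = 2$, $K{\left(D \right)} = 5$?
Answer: $- \frac{64768}{129} \approx -502.08$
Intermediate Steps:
$J{\left(U,o \right)} = -5 + 30 U o$ ($J{\left(U,o \right)} = 5 \left(6 U o - 1\right) = 5 \left(-1 + 6 U o\right) = -5 + 30 U o$)
$q{\left(g \right)} = \frac{32}{2 + g}$ ($q{\left(g \right)} = 8 \frac{5 - 1}{2 + g} = 8 \frac{4}{2 + g} = \frac{32}{2 + g}$)
$88 q{\left(J{\left(K{\left(0 \right)},-5 - 1 \right)} \right)} 161 = 88 \frac{32}{2 + \left(-5 + 30 \cdot 5 \left(-5 - 1\right)\right)} 161 = 88 \frac{32}{2 + \left(-5 + 30 \cdot 5 \left(-6\right)\right)} 161 = 88 \frac{32}{2 - 905} \cdot 161 = 88 \frac{32}{-903} \cdot 161 = 88 \cdot 32 \left(- \frac{1}{903}\right) 161 = 88 \left(- \frac{32}{903}\right) 161 = \left(- \frac{2816}{903}\right) 161 = - \frac{64768}{129}$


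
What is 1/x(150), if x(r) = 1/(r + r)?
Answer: 300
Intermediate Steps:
x(r) = 1/(2*r)
1/x(150) = 1/((1/2)/150) = 1/((1/2)*(1/150)) = 1/(1/300) = 300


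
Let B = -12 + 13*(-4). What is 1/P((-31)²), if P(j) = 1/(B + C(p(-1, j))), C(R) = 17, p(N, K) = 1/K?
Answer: -47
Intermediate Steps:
B = -64 (B = -12 - 52 = -64)
P(j) = -1/47 (P(j) = 1/(-64 + 17) = 1/(-47) = -1/47)
1/P((-31)²) = 1/(-1/47) = -47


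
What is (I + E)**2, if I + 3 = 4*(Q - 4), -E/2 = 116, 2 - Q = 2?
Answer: 63001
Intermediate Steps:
Q = 0 (Q = 2 - 1*2 = 2 - 2 = 0)
E = -232 (E = -2*116 = -232)
I = -19 (I = -3 + 4*(0 - 4) = -3 + 4*(-4) = -3 - 16 = -19)
(I + E)**2 = (-19 - 232)**2 = (-251)**2 = 63001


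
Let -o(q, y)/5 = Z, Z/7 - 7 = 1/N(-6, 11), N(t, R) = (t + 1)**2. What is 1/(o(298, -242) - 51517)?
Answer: -5/258817 ≈ -1.9319e-5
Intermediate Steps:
N(t, R) = (1 + t)**2
Z = 1232/25 (Z = 49 + 7/((1 - 6)**2) = 49 + 7/((-5)**2) = 49 + 7/25 = 1232/25 ≈ 49.280)
o(q, y) = -1232/5 (o(q, y) = -5*1232/25 = -1232/5)
1/(o(298, -242) - 51517) = 1/(-1232/5 - 51517) = 1/(-258817/5) = -5/258817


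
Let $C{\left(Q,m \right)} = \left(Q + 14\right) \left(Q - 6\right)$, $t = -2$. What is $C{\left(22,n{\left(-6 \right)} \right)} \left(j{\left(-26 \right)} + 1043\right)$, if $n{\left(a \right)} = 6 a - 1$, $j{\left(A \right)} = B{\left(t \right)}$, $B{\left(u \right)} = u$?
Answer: $599616$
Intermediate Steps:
$j{\left(A \right)} = -2$
$n{\left(a \right)} = -1 + 6 a$
$C{\left(Q,m \right)} = \left(-6 + Q\right) \left(14 + Q\right)$ ($C{\left(Q,m \right)} = \left(14 + Q\right) \left(-6 + Q\right) = \left(-6 + Q\right) \left(14 + Q\right)$)
$C{\left(22,n{\left(-6 \right)} \right)} \left(j{\left(-26 \right)} + 1043\right) = \left(-84 + 22^{2} + 8 \cdot 22\right) \left(-2 + 1043\right) = \left(-84 + 484 + 176\right) 1041 = 576 \cdot 1041 = 599616$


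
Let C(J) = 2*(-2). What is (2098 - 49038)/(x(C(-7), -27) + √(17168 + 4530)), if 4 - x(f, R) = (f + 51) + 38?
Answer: -3802140/15137 - 46940*√21698/15137 ≈ -707.97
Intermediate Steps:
C(J) = -4
x(f, R) = -85 - f (x(f, R) = 4 - ((f + 51) + 38) = 4 - ((51 + f) + 38) = 4 - (89 + f) = 4 + (-89 - f) = -85 - f)
(2098 - 49038)/(x(C(-7), -27) + √(17168 + 4530)) = (2098 - 49038)/((-85 - 1*(-4)) + √(17168 + 4530)) = -46940/((-85 + 4) + √21698) = -46940/(-81 + √21698)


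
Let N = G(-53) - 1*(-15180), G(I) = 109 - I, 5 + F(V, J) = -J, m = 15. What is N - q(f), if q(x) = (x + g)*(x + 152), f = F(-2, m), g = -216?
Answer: 46494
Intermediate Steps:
F(V, J) = -5 - J
f = -20 (f = -5 - 1*15 = -5 - 15 = -20)
N = 15342 (N = (109 - 1*(-53)) - 1*(-15180) = (109 + 53) + 15180 = 162 + 15180 = 15342)
q(x) = (-216 + x)*(152 + x) (q(x) = (x - 216)*(x + 152) = (-216 + x)*(152 + x))
N - q(f) = 15342 - (-32832 + (-20)² - 64*(-20)) = 15342 - (-32832 + 400 + 1280) = 15342 - 1*(-31152) = 15342 + 31152 = 46494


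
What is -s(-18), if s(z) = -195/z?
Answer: -65/6 ≈ -10.833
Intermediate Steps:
-s(-18) = -(-195)/(-18) = -(-195)*(-1)/18 = -1*65/6 = -65/6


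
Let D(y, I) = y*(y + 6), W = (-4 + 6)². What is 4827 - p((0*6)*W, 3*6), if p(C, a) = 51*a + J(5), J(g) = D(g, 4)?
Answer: 3854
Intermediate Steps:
W = 4 (W = 2² = 4)
D(y, I) = y*(6 + y)
J(g) = g*(6 + g)
p(C, a) = 55 + 51*a (p(C, a) = 51*a + 5*(6 + 5) = 51*a + 5*11 = 51*a + 55 = 55 + 51*a)
4827 - p((0*6)*W, 3*6) = 4827 - (55 + 51*(3*6)) = 4827 - (55 + 51*18) = 4827 - (55 + 918) = 4827 - 1*973 = 4827 - 973 = 3854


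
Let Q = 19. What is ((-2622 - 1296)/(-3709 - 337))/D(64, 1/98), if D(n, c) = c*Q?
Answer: 27426/5491 ≈ 4.9947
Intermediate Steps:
D(n, c) = 19*c (D(n, c) = c*19 = 19*c)
((-2622 - 1296)/(-3709 - 337))/D(64, 1/98) = ((-2622 - 1296)/(-3709 - 337))/((19/98)) = (-3918/(-4046))/((19*(1/98))) = (-3918*(-1/4046))/(19/98) = (1959/2023)*(98/19) = 27426/5491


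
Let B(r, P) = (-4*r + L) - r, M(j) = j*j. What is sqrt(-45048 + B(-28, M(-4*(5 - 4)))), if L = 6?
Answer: I*sqrt(44902) ≈ 211.9*I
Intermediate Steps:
M(j) = j**2
B(r, P) = 6 - 5*r (B(r, P) = (-4*r + 6) - r = (6 - 4*r) - r = 6 - 5*r)
sqrt(-45048 + B(-28, M(-4*(5 - 4)))) = sqrt(-45048 + (6 - 5*(-28))) = sqrt(-45048 + (6 + 140)) = sqrt(-45048 + 146) = sqrt(-44902) = I*sqrt(44902)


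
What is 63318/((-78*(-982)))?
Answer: 10553/12766 ≈ 0.82665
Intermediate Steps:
63318/((-78*(-982))) = 63318/76596 = 63318*(1/76596) = 10553/12766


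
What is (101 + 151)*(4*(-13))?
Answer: -13104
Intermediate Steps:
(101 + 151)*(4*(-13)) = 252*(-52) = -13104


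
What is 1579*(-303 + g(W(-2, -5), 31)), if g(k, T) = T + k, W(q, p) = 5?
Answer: -421593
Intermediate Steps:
1579*(-303 + g(W(-2, -5), 31)) = 1579*(-303 + (31 + 5)) = 1579*(-303 + 36) = 1579*(-267) = -421593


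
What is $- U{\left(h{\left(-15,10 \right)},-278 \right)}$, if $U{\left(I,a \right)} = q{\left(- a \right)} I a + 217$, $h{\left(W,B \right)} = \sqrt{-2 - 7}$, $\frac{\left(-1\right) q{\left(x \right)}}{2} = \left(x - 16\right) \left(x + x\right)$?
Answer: $-217 - 242980896 i \approx -217.0 - 2.4298 \cdot 10^{8} i$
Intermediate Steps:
$q{\left(x \right)} = - 4 x \left(-16 + x\right)$ ($q{\left(x \right)} = - 2 \left(x - 16\right) \left(x + x\right) = - 2 \left(-16 + x\right) 2 x = - 2 \cdot 2 x \left(-16 + x\right) = - 4 x \left(-16 + x\right)$)
$h{\left(W,B \right)} = 3 i$ ($h{\left(W,B \right)} = \sqrt{-9} = 3 i$)
$U{\left(I,a \right)} = 217 - 4 I a^{2} \left(16 + a\right)$ ($U{\left(I,a \right)} = 4 \left(- a\right) \left(16 - - a\right) I a + 217 = 4 \left(- a\right) \left(16 + a\right) I a + 217 = - 4 a \left(16 + a\right) I a + 217 = - 4 I a \left(16 + a\right) a + 217 = - 4 I a^{2} \left(16 + a\right) + 217 = 217 - 4 I a^{2} \left(16 + a\right)$)
$- U{\left(h{\left(-15,10 \right)},-278 \right)} = - (217 - 4 \cdot 3 i \left(-278\right)^{2} \left(16 - 278\right)) = - (217 - 4 \cdot 3 i 77284 \left(-262\right)) = - (217 + 242980896 i) = -217 - 242980896 i$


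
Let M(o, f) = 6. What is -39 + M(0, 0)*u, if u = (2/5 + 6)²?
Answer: 5169/25 ≈ 206.76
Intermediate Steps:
u = 1024/25 (u = (2*(⅕) + 6)² = (⅖ + 6)² = (32/5)² = 1024/25 ≈ 40.960)
-39 + M(0, 0)*u = -39 + 6*(1024/25) = -39 + 6144/25 = 5169/25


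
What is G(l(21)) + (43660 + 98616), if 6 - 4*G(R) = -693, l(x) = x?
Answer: 569803/4 ≈ 1.4245e+5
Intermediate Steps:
G(R) = 699/4 (G(R) = 3/2 - ¼*(-693) = 3/2 + 693/4 = 699/4)
G(l(21)) + (43660 + 98616) = 699/4 + (43660 + 98616) = 699/4 + 142276 = 569803/4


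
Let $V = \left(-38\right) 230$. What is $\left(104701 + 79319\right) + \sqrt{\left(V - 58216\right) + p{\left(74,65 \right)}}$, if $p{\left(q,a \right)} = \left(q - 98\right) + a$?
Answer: $184020 + 3 i \sqrt{7435} \approx 1.8402 \cdot 10^{5} + 258.68 i$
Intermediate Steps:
$V = -8740$
$p{\left(q,a \right)} = -98 + a + q$ ($p{\left(q,a \right)} = \left(-98 + q\right) + a = -98 + a + q$)
$\left(104701 + 79319\right) + \sqrt{\left(V - 58216\right) + p{\left(74,65 \right)}} = \left(104701 + 79319\right) + \sqrt{\left(-8740 - 58216\right) + \left(-98 + 65 + 74\right)} = 184020 + \sqrt{\left(-8740 - 58216\right) + 41} = 184020 + \sqrt{-66956 + 41} = 184020 + \sqrt{-66915} = 184020 + 3 i \sqrt{7435}$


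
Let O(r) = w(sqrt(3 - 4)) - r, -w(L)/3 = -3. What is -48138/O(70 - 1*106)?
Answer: -16046/15 ≈ -1069.7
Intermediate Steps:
w(L) = 9 (w(L) = -3*(-3) = 9)
O(r) = 9 - r
-48138/O(70 - 1*106) = -48138/(9 - (70 - 1*106)) = -48138/(9 - (70 - 106)) = -48138/(9 - 1*(-36)) = -48138/(9 + 36) = -48138/45 = -48138*1/45 = -16046/15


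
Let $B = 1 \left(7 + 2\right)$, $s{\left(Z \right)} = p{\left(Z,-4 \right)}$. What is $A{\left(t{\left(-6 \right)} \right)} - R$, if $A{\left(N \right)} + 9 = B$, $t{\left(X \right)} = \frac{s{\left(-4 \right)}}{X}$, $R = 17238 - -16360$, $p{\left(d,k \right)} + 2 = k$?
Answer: $-33598$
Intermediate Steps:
$p{\left(d,k \right)} = -2 + k$
$s{\left(Z \right)} = -6$ ($s{\left(Z \right)} = -2 - 4 = -6$)
$R = 33598$ ($R = 17238 + 16360 = 33598$)
$t{\left(X \right)} = - \frac{6}{X}$
$B = 9$ ($B = 1 \cdot 9 = 9$)
$A{\left(N \right)} = 0$ ($A{\left(N \right)} = -9 + 9 = 0$)
$A{\left(t{\left(-6 \right)} \right)} - R = 0 - 33598 = -33598$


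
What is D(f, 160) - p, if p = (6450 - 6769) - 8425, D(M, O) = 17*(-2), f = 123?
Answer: 8710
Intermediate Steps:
D(M, O) = -34
p = -8744 (p = -319 - 8425 = -8744)
D(f, 160) - p = -34 - 1*(-8744) = -34 + 8744 = 8710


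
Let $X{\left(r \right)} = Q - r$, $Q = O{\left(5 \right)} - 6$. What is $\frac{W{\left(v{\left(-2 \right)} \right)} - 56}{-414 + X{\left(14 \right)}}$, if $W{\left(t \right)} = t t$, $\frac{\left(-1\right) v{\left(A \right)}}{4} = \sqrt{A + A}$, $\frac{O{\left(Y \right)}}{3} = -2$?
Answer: $\frac{3}{11} \approx 0.27273$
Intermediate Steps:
$O{\left(Y \right)} = -6$ ($O{\left(Y \right)} = 3 \left(-2\right) = -6$)
$Q = -12$ ($Q = -6 - 6 = -12$)
$v{\left(A \right)} = - 4 \sqrt{2} \sqrt{A}$ ($v{\left(A \right)} = - 4 \sqrt{A + A} = - 4 \sqrt{2 A} = - 4 \sqrt{2} \sqrt{A}$)
$W{\left(t \right)} = t^{2}$
$X{\left(r \right)} = -12 - r$
$\frac{W{\left(v{\left(-2 \right)} \right)} - 56}{-414 + X{\left(14 \right)}} = \frac{\left(- 4 \sqrt{2} \sqrt{-2}\right)^{2} - 56}{-414 - 26} = \frac{\left(- 4 \sqrt{2} i \sqrt{2}\right)^{2} - 56}{-414 - 26} = \frac{\left(- 8 i\right)^{2} - 56}{-414 - 26} = \frac{-64 - 56}{-440} = \left(-120\right) \left(- \frac{1}{440}\right) = \frac{3}{11}$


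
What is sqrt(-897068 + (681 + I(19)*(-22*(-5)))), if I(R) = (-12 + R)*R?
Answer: 3*I*sqrt(97973) ≈ 939.02*I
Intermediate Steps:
I(R) = R*(-12 + R)
sqrt(-897068 + (681 + I(19)*(-22*(-5)))) = sqrt(-897068 + (681 + (19*(-12 + 19))*(-22*(-5)))) = sqrt(-897068 + (681 + (19*7)*110)) = sqrt(-897068 + (681 + 133*110)) = sqrt(-897068 + (681 + 14630)) = sqrt(-897068 + 15311) = sqrt(-881757) = 3*I*sqrt(97973)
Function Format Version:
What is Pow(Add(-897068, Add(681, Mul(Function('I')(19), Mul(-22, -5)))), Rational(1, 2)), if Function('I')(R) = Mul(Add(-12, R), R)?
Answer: Mul(3, I, Pow(97973, Rational(1, 2))) ≈ Mul(939.02, I)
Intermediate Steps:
Function('I')(R) = Mul(R, Add(-12, R))
Pow(Add(-897068, Add(681, Mul(Function('I')(19), Mul(-22, -5)))), Rational(1, 2)) = Pow(Add(-897068, Add(681, Mul(Mul(19, Add(-12, 19)), Mul(-22, -5)))), Rational(1, 2)) = Pow(Add(-897068, Add(681, Mul(Mul(19, 7), 110))), Rational(1, 2)) = Pow(Add(-897068, Add(681, Mul(133, 110))), Rational(1, 2)) = Pow(Add(-897068, Add(681, 14630)), Rational(1, 2)) = Pow(Add(-897068, 15311), Rational(1, 2)) = Pow(-881757, Rational(1, 2)) = Mul(3, I, Pow(97973, Rational(1, 2)))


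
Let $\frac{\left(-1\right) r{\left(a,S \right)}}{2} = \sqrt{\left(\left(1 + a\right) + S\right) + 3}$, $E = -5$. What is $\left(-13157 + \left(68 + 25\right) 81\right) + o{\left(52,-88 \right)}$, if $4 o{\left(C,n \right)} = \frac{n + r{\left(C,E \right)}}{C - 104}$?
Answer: $- \frac{146213}{26} + \frac{\sqrt{51}}{104} \approx -5623.5$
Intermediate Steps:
$r{\left(a,S \right)} = - 2 \sqrt{4 + S + a}$ ($r{\left(a,S \right)} = - 2 \sqrt{\left(\left(1 + a\right) + S\right) + 3} = - 2 \sqrt{\left(1 + S + a\right) + 3} = - 2 \sqrt{4 + S + a}$)
$o{\left(C,n \right)} = \frac{n - 2 \sqrt{-1 + C}}{4 \left(-104 + C\right)}$ ($o{\left(C,n \right)} = \frac{\left(n - 2 \sqrt{4 - 5 + C}\right) \frac{1}{C - 104}}{4} = \frac{\left(n - 2 \sqrt{-1 + C}\right) \frac{1}{-104 + C}}{4} = \frac{\frac{1}{-104 + C} \left(n - 2 \sqrt{-1 + C}\right)}{4} = \frac{n - 2 \sqrt{-1 + C}}{4 \left(-104 + C\right)}$)
$\left(-13157 + \left(68 + 25\right) 81\right) + o{\left(52,-88 \right)} = \left(-13157 + \left(68 + 25\right) 81\right) + \frac{-88 - 2 \sqrt{-1 + 52}}{4 \left(-104 + 52\right)} = \left(-13157 + 93 \cdot 81\right) + \frac{-88 - 2 \sqrt{51}}{4 \left(-52\right)} = \left(-13157 + 7533\right) + \frac{1}{4} \left(- \frac{1}{52}\right) \left(-88 - 2 \sqrt{51}\right) = -5624 + \left(\frac{11}{26} + \frac{\sqrt{51}}{104}\right) = - \frac{146213}{26} + \frac{\sqrt{51}}{104}$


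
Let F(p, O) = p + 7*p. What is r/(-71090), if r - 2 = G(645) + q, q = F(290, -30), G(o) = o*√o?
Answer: -1161/35545 - 129*√645/14218 ≈ -0.26309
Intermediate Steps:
G(o) = o^(3/2)
F(p, O) = 8*p
q = 2320 (q = 8*290 = 2320)
r = 2322 + 645*√645 (r = 2 + (645^(3/2) + 2320) = 2 + (645*√645 + 2320) = 2 + (2320 + 645*√645) = 2322 + 645*√645 ≈ 18703.)
r/(-71090) = (2322 + 645*√645)/(-71090) = (2322 + 645*√645)*(-1/71090) = -1161/35545 - 129*√645/14218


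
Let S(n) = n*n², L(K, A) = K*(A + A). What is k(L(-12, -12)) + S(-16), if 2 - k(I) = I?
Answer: -4382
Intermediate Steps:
L(K, A) = 2*A*K (L(K, A) = K*(2*A) = 2*A*K)
S(n) = n³
k(I) = 2 - I
k(L(-12, -12)) + S(-16) = (2 - 2*(-12)*(-12)) + (-16)³ = (2 - 1*288) - 4096 = (2 - 288) - 4096 = -286 - 4096 = -4382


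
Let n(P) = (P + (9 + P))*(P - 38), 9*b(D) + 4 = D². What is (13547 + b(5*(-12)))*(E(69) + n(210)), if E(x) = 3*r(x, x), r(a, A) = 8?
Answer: 3088269476/3 ≈ 1.0294e+9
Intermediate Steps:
b(D) = -4/9 + D²/9
E(x) = 24 (E(x) = 3*8 = 24)
n(P) = (-38 + P)*(9 + 2*P) (n(P) = (9 + 2*P)*(-38 + P) = (-38 + P)*(9 + 2*P))
(13547 + b(5*(-12)))*(E(69) + n(210)) = (13547 + (-4/9 + (5*(-12))²/9))*(24 + (-342 - 67*210 + 2*210²)) = (13547 + (-4/9 + (⅑)*(-60)²))*(24 + (-342 - 14070 + 2*44100)) = (13547 + (-4/9 + (⅑)*3600))*(24 + (-342 - 14070 + 88200)) = (13547 + (-4/9 + 400))*(24 + 73788) = (13547 + 3596/9)*73812 = (125519/9)*73812 = 3088269476/3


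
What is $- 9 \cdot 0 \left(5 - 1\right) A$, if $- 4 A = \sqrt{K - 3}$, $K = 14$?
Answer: $0$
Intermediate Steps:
$A = - \frac{\sqrt{11}}{4}$ ($A = - \frac{\sqrt{14 - 3}}{4} = - \frac{\sqrt{11}}{4} \approx -0.82916$)
$- 9 \cdot 0 \left(5 - 1\right) A = - 9 \cdot 0 \left(5 - 1\right) \left(- \frac{\sqrt{11}}{4}\right) = - 9 \cdot 0 \cdot 4 \left(- \frac{\sqrt{11}}{4}\right) = \left(-9\right) 0 \left(- \frac{\sqrt{11}}{4}\right) = 0 \left(- \frac{\sqrt{11}}{4}\right) = 0$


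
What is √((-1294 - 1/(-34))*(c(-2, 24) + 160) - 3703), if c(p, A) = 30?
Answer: 2*I*√18030523/17 ≈ 499.56*I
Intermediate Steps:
√((-1294 - 1/(-34))*(c(-2, 24) + 160) - 3703) = √((-1294 - 1/(-34))*(30 + 160) - 3703) = √((-1294 - 1*(-1/34))*190 - 3703) = √((-1294 + 1/34)*190 - 3703) = √(-43995/34*190 - 3703) = √(-4179525/17 - 3703) = √(-4242476/17) = 2*I*√18030523/17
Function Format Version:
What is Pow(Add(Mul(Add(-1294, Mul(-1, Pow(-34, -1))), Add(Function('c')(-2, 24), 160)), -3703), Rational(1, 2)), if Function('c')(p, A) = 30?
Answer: Mul(Rational(2, 17), I, Pow(18030523, Rational(1, 2))) ≈ Mul(499.56, I)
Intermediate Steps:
Pow(Add(Mul(Add(-1294, Mul(-1, Pow(-34, -1))), Add(Function('c')(-2, 24), 160)), -3703), Rational(1, 2)) = Pow(Add(Mul(Add(-1294, Mul(-1, Pow(-34, -1))), Add(30, 160)), -3703), Rational(1, 2)) = Pow(Add(Mul(Add(-1294, Mul(-1, Rational(-1, 34))), 190), -3703), Rational(1, 2)) = Pow(Add(Mul(Add(-1294, Rational(1, 34)), 190), -3703), Rational(1, 2)) = Pow(Add(Mul(Rational(-43995, 34), 190), -3703), Rational(1, 2)) = Pow(Add(Rational(-4179525, 17), -3703), Rational(1, 2)) = Pow(Rational(-4242476, 17), Rational(1, 2)) = Mul(Rational(2, 17), I, Pow(18030523, Rational(1, 2)))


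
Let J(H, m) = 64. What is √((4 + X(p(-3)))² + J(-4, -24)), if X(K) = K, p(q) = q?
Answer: √65 ≈ 8.0623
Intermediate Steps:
√((4 + X(p(-3)))² + J(-4, -24)) = √((4 - 3)² + 64) = √(1² + 64) = √(1 + 64) = √65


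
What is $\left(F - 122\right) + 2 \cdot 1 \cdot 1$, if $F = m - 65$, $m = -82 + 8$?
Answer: $-259$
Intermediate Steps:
$m = -74$
$F = -139$ ($F = -74 - 65 = -139$)
$\left(F - 122\right) + 2 \cdot 1 \cdot 1 = \left(-139 - 122\right) + 2 \cdot 1 \cdot 1 = -261 + 2 \cdot 1 = -261 + 2 = -259$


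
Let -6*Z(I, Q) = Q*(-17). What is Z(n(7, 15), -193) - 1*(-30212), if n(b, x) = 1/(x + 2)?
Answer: 177991/6 ≈ 29665.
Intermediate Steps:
n(b, x) = 1/(2 + x)
Z(I, Q) = 17*Q/6 (Z(I, Q) = -Q*(-17)/6 = -(-17)*Q/6 = 17*Q/6)
Z(n(7, 15), -193) - 1*(-30212) = (17/6)*(-193) - 1*(-30212) = -3281/6 + 30212 = 177991/6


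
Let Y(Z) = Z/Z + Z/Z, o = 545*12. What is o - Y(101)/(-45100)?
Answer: 147477001/22550 ≈ 6540.0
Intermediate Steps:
o = 6540
Y(Z) = 2 (Y(Z) = 1 + 1 = 2)
o - Y(101)/(-45100) = 6540 - 2/(-45100) = 6540 - 2*(-1)/45100 = 6540 - 1*(-1/22550) = 6540 + 1/22550 = 147477001/22550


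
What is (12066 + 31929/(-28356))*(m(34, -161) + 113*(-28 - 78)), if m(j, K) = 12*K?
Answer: -793128649495/4726 ≈ -1.6782e+8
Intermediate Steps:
(12066 + 31929/(-28356))*(m(34, -161) + 113*(-28 - 78)) = (12066 + 31929/(-28356))*(12*(-161) + 113*(-28 - 78)) = (12066 + 31929*(-1/28356))*(-1932 + 113*(-106)) = (12066 - 10643/9452)*(-1932 - 11978) = (114037189/9452)*(-13910) = -793128649495/4726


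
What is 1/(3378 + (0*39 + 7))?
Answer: 1/3385 ≈ 0.00029542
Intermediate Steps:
1/(3378 + (0*39 + 7)) = 1/(3378 + (0 + 7)) = 1/(3378 + 7) = 1/3385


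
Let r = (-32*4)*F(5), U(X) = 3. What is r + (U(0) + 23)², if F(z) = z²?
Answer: -2524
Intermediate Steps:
r = -3200 (r = -32*4*5² = -128*25 = -3200)
r + (U(0) + 23)² = -3200 + (3 + 23)² = -3200 + 26² = -3200 + 676 = -2524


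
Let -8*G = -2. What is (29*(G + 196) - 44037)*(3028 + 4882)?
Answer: -606629765/2 ≈ -3.0331e+8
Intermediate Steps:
G = 1/4 (G = -1/8*(-2) = 1/4 ≈ 0.25000)
(29*(G + 196) - 44037)*(3028 + 4882) = (29*(1/4 + 196) - 44037)*(3028 + 4882) = (29*(785/4) - 44037)*7910 = (22765/4 - 44037)*7910 = -153383/4*7910 = -606629765/2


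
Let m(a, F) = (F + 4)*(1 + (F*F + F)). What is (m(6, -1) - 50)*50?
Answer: -2350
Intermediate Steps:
m(a, F) = (4 + F)*(1 + F + F²) (m(a, F) = (4 + F)*(1 + (F² + F)) = (4 + F)*(1 + (F + F²)) = (4 + F)*(1 + F + F²))
(m(6, -1) - 50)*50 = ((4 + (-1)³ + 5*(-1) + 5*(-1)²) - 50)*50 = ((4 - 1 - 5 + 5*1) - 50)*50 = ((4 - 1 - 5 + 5) - 50)*50 = (3 - 50)*50 = -47*50 = -2350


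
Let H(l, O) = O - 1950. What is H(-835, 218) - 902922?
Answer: -904654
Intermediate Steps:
H(l, O) = -1950 + O
H(-835, 218) - 902922 = (-1950 + 218) - 902922 = -1732 - 902922 = -904654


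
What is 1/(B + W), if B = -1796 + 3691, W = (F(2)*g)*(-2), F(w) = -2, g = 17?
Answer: 1/1963 ≈ 0.00050942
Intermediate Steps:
W = 68 (W = -2*17*(-2) = -34*(-2) = 68)
B = 1895
1/(B + W) = 1/(1895 + 68) = 1/1963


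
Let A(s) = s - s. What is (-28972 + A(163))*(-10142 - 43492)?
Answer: 1553884248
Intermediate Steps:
A(s) = 0
(-28972 + A(163))*(-10142 - 43492) = (-28972 + 0)*(-10142 - 43492) = -28972*(-53634) = 1553884248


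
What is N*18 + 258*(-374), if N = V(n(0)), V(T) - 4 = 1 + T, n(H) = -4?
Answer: -96474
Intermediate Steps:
V(T) = 5 + T (V(T) = 4 + (1 + T) = 5 + T)
N = 1 (N = 5 - 4 = 1)
N*18 + 258*(-374) = 1*18 + 258*(-374) = 18 - 96492 = -96474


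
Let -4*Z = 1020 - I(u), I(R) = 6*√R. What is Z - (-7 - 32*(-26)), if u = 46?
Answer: -1080 + 3*√46/2 ≈ -1069.8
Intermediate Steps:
Z = -255 + 3*√46/2 (Z = -(1020 - 6*√46)/4 = -255 + 3*√46/2 ≈ -244.83)
Z - (-7 - 32*(-26)) = (-255 + 3*√46/2) - (-7 - 32*(-26)) = (-255 + 3*√46/2) - (-7 + 832) = (-255 + 3*√46/2) - 1*825 = (-255 + 3*√46/2) - 825 = -1080 + 3*√46/2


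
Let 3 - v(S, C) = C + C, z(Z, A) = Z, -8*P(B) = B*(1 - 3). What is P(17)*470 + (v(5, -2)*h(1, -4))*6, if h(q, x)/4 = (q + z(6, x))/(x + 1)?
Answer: 3211/2 ≈ 1605.5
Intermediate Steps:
P(B) = B/4 (P(B) = -B*(1 - 3)/8 = -B*(-2)/8 = -(-1)*B/4 = B/4)
h(q, x) = 4*(6 + q)/(1 + x) (h(q, x) = 4*((q + 6)/(x + 1)) = 4*((6 + q)/(1 + x)) = 4*(6 + q)/(1 + x))
v(S, C) = 3 - 2*C (v(S, C) = 3 - (C + C) = 3 - 2*C)
P(17)*470 + (v(5, -2)*h(1, -4))*6 = ((1/4)*17)*470 + ((3 - 2*(-2))*(4*(6 + 1)/(1 - 4)))*6 = (17/4)*470 + ((3 + 4)*(4*7/(-3)))*6 = 3995/2 + (7*(4*(-1/3)*7))*6 = 3995/2 + (7*(-28/3))*6 = 3995/2 - 196/3*6 = 3995/2 - 392 = 3211/2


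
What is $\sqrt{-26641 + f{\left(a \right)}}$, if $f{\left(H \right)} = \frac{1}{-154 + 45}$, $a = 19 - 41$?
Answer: $\frac{i \sqrt{316521830}}{109} \approx 163.22 i$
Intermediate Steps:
$a = -22$
$f{\left(H \right)} = - \frac{1}{109}$ ($f{\left(H \right)} = \frac{1}{-109} = - \frac{1}{109}$)
$\sqrt{-26641 + f{\left(a \right)}} = \sqrt{-26641 - \frac{1}{109}} = \sqrt{- \frac{2903870}{109}} = \frac{i \sqrt{316521830}}{109}$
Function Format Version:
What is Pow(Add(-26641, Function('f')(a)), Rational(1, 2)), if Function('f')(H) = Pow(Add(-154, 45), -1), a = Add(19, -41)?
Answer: Mul(Rational(1, 109), I, Pow(316521830, Rational(1, 2))) ≈ Mul(163.22, I)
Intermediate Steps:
a = -22
Function('f')(H) = Rational(-1, 109) (Function('f')(H) = Pow(-109, -1) = Rational(-1, 109))
Pow(Add(-26641, Function('f')(a)), Rational(1, 2)) = Pow(Add(-26641, Rational(-1, 109)), Rational(1, 2)) = Pow(Rational(-2903870, 109), Rational(1, 2)) = Mul(Rational(1, 109), I, Pow(316521830, Rational(1, 2)))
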